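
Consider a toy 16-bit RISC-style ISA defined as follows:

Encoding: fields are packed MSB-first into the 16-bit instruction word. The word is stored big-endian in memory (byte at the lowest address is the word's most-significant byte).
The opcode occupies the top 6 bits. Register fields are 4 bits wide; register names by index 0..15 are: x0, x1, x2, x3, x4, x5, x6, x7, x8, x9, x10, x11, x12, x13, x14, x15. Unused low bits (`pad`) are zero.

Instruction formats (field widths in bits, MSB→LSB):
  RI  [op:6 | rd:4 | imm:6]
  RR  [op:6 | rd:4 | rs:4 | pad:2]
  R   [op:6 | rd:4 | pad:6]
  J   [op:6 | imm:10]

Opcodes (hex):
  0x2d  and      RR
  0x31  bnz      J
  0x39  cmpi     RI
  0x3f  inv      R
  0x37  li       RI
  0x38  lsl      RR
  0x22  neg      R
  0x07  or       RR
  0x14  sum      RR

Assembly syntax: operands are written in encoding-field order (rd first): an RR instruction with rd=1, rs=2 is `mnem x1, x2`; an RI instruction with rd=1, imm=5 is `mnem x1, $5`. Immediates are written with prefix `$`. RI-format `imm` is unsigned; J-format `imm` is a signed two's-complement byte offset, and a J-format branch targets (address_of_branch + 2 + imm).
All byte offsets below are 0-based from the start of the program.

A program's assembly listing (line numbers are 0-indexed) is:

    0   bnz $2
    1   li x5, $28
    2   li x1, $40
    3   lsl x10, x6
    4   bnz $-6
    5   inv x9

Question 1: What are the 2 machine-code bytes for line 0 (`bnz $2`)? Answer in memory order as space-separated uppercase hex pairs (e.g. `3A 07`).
0. bnz fields op=0x31:6|imm=2:10 → word c402h → c4 02

C4 02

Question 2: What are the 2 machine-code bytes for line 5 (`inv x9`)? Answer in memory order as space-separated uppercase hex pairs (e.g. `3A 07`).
FE 40

5. inv fields op=0x3f:6|rd=9:4|pad=0:6 → word fe40h → fe 40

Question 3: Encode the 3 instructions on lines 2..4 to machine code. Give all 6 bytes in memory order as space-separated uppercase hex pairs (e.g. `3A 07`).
DC 68 E2 98 C7 FA

line 2 (li): pack op=0x37:6|rd=1:4|imm=40:6 = 0xdc68; big→ dc 68
line 3 (lsl): pack op=0x38:6|rd=10:4|rs=6:4|pad=0:2 = 0xe298; big→ e2 98
line 4 (bnz): pack op=0x31:6|imm=-6:10 = 0xc7fa; big→ c7 fa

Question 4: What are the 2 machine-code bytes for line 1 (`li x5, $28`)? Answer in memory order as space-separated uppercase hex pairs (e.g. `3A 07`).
DD 5C

L1: li op=0x37:6|rd=5:4|imm=28:6 ⇒ 0xdd5c ⇒ big dd 5c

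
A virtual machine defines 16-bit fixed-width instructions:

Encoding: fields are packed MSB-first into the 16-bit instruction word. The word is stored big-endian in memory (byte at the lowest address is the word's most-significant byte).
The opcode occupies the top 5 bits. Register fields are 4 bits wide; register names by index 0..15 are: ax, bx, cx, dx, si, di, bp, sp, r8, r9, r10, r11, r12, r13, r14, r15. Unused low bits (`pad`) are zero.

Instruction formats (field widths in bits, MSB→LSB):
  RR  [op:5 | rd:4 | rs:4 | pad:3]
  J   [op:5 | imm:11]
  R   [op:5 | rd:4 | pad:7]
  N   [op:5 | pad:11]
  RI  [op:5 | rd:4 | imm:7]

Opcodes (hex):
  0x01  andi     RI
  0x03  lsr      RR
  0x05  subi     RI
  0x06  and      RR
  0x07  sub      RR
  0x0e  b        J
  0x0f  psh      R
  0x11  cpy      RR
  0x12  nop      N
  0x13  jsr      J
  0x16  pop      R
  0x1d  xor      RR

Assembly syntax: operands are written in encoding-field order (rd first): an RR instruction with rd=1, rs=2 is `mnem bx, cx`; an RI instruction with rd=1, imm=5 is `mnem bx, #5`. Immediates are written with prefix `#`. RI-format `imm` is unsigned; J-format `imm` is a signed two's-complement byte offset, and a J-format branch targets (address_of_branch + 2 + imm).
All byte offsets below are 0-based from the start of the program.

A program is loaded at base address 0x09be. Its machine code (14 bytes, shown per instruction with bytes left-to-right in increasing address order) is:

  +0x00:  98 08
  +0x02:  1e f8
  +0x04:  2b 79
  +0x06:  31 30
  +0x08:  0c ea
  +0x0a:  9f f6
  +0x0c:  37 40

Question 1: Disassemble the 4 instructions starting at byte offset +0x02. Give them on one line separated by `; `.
lsr r13, r15; subi bp, #121; and cx, bp; andi r9, #106

+0x02: 1e f8 ⇒ word 0x1ef8 (big)
  op=0x1ef8>>11=0x3 ⇒ lsr (RR)
  rd: (w>>7)&0xf=0xd → r13
  rs: (w>>3)&0xf=0xf → r15
+0x04: 2b 79 ⇒ word 0x2b79 (big)
  op=0x2b79>>11=0x5 ⇒ subi (RI)
  rd: (w>>7)&0xf=0x6 → bp
  imm: (w>>0)&0x7f=0x79 → #121
+0x06: 31 30 ⇒ word 0x3130 (big)
  op=0x3130>>11=0x6 ⇒ and (RR)
  rd: (w>>7)&0xf=0x2 → cx
  rs: (w>>3)&0xf=0x6 → bp
+0x08: 0c ea ⇒ word 0x0cea (big)
  op=0x0cea>>11=0x1 ⇒ andi (RI)
  rd: (w>>7)&0xf=0x9 → r9
  imm: (w>>0)&0x7f=0x6a → #106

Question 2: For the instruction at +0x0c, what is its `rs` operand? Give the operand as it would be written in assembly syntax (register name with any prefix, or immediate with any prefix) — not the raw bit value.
[0c] 37 40 → 0x3740
  top 5b → 0x6 → and [RR]
  [10:7] rd=14 = r14
  [6:3] rs=8 = r8

r8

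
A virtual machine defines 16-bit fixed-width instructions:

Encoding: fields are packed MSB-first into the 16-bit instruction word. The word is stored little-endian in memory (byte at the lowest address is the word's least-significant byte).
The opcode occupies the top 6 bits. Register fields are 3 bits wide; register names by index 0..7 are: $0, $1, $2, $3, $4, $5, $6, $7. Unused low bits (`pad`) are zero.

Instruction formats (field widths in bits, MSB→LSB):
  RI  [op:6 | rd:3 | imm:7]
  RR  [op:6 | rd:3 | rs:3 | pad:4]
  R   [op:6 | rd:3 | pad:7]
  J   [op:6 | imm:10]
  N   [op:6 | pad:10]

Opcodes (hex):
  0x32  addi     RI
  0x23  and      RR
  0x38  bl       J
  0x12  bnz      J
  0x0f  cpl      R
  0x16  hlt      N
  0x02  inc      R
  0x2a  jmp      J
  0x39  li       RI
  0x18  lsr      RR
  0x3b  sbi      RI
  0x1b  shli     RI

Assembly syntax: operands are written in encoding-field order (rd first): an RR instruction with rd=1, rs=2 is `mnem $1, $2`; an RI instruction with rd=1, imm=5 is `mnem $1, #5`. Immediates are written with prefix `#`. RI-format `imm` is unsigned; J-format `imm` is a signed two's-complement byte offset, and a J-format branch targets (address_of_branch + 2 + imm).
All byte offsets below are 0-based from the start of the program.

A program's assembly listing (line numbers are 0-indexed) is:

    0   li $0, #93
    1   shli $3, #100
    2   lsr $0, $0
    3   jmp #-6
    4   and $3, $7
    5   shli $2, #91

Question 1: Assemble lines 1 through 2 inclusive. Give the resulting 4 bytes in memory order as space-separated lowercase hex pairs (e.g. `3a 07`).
e4 6d 00 60

L1: shli op=0x1b:6|rd=3:3|imm=100:7 ⇒ 0x6de4 ⇒ little e4 6d
L2: lsr op=0x18:6|rd=0:3|rs=0:3|pad=0:4 ⇒ 0x6000 ⇒ little 00 60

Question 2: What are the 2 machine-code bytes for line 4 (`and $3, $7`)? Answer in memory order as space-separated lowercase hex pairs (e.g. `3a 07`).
line 4 (and): pack op=0x23:6|rd=3:3|rs=7:3|pad=0:4 = 0x8df0; little→ f0 8d

f0 8d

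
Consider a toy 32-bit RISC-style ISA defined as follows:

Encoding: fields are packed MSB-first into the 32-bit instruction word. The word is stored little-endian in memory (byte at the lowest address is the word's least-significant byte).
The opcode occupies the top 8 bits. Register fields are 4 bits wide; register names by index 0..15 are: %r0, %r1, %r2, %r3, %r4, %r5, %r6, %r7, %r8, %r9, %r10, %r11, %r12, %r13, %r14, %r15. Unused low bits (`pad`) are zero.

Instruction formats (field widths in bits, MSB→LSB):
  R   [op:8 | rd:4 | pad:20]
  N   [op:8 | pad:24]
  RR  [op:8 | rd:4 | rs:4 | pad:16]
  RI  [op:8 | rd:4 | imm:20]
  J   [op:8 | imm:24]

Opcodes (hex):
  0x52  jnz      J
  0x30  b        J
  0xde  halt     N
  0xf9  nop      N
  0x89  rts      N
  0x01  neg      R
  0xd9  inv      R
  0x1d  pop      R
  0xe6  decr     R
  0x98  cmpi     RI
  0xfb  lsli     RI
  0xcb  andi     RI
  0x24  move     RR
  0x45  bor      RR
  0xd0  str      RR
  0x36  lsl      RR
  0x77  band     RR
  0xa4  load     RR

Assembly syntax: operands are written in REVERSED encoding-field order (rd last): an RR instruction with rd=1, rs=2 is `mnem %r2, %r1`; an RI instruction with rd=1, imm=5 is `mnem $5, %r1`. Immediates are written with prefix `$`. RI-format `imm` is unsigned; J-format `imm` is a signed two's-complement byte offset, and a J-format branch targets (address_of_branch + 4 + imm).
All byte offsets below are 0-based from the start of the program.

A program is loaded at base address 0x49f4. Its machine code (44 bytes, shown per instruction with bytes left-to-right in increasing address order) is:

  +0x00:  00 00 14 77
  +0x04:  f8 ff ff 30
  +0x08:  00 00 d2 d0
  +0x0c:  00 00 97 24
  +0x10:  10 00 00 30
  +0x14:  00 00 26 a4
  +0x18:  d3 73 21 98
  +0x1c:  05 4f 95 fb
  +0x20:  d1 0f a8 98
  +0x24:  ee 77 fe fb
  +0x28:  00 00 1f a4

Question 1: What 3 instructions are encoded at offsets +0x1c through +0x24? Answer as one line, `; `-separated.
@+1c  little-endian(05 4f 95 fb) = 0xfb954f05
  op=0xfb954f05>>24=0xfb ⇒ lsli (RI)
  rd@[23:20]=0x9 ⇒ %r9
  imm@[19:0]=0x54f05 ⇒ $347909
@+20  little-endian(d1 0f a8 98) = 0x98a80fd1
  op=0x98a80fd1>>24=0x98 ⇒ cmpi (RI)
  rd@[23:20]=0xa ⇒ %r10
  imm@[19:0]=0x80fd1 ⇒ $528337
@+24  little-endian(ee 77 fe fb) = 0xfbfe77ee
  op=0xfbfe77ee>>24=0xfb ⇒ lsli (RI)
  rd@[23:20]=0xf ⇒ %r15
  imm@[19:0]=0xe77ee ⇒ $948206

lsli $347909, %r9; cmpi $528337, %r10; lsli $948206, %r15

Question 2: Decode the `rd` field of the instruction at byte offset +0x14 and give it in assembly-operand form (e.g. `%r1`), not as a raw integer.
%r2

[14] 00 00 26 a4 → 0xa4260000
  opcode bits[31:24]=0xa4: load/RR
  [23:20] rd=2 = %r2
  [19:16] rs=6 = %r6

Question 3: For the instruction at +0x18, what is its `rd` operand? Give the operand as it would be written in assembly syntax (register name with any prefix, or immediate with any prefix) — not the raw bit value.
off 0x18: read d3 73 21 98 as little → 0x982173d3
  opcode bits[31:24]=0x98: cmpi/RI
  rd: (w>>20)&0xf=0x2 → %r2
  imm: (w>>0)&0xfffff=0x173d3 → $95187

%r2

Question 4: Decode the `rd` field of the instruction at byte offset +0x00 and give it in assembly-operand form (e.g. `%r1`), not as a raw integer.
@+00  little-endian(00 00 14 77) = 0x77140000
  op=0x77140000>>24=0x77 ⇒ band (RR)
  rd: (w>>20)&0xf=0x1 → %r1
  rs: (w>>16)&0xf=0x4 → %r4

%r1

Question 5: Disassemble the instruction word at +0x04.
b $-8

@+04  little-endian(f8 ff ff 30) = 0x30fffff8
  op=0x30fffff8>>24=0x30 ⇒ b (J)
  imm@[23:0]=0xfffff8 (s24→-8) ⇒ $-8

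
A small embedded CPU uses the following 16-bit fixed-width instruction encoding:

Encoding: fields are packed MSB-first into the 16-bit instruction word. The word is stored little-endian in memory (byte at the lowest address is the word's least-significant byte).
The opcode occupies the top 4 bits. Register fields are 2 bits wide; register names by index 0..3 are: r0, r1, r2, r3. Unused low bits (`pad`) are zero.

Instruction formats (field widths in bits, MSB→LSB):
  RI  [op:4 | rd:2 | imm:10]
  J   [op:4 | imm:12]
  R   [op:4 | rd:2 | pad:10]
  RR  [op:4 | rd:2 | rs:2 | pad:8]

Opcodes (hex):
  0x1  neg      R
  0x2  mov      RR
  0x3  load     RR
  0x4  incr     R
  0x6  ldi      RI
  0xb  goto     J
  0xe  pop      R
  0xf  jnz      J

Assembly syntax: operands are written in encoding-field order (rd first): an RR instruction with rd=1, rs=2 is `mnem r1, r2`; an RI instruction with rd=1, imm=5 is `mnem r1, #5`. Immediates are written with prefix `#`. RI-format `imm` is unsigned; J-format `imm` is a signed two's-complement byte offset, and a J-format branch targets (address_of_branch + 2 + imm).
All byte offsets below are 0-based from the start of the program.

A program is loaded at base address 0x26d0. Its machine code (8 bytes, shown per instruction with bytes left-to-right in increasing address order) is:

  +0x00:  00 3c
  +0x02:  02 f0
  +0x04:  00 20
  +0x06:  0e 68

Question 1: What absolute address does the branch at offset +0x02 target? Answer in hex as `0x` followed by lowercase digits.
0x26d6

[02] 02 f0 → 0xf002
  opcode bits[15:12]=0xf: jnz/J
  imm@[11:0]=0x2 ⇒ #2
  target = base 0x26d0 + off 0x02 + 2 + imm 2 = 0x26d6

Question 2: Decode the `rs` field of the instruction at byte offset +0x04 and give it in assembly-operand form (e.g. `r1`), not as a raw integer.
r0

[04] 00 20 → 0x2000
  opcode bits[15:12]=0x2: mov/RR
  rd: (w>>10)&0x3=0x0 → r0
  rs: (w>>8)&0x3=0x0 → r0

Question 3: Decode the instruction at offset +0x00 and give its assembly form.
@+00  little-endian(00 3c) = 0x3c00
  op=0x3c00>>12=0x3 ⇒ load (RR)
  [11:10] rd=3 = r3
  [9:8] rs=0 = r0

load r3, r0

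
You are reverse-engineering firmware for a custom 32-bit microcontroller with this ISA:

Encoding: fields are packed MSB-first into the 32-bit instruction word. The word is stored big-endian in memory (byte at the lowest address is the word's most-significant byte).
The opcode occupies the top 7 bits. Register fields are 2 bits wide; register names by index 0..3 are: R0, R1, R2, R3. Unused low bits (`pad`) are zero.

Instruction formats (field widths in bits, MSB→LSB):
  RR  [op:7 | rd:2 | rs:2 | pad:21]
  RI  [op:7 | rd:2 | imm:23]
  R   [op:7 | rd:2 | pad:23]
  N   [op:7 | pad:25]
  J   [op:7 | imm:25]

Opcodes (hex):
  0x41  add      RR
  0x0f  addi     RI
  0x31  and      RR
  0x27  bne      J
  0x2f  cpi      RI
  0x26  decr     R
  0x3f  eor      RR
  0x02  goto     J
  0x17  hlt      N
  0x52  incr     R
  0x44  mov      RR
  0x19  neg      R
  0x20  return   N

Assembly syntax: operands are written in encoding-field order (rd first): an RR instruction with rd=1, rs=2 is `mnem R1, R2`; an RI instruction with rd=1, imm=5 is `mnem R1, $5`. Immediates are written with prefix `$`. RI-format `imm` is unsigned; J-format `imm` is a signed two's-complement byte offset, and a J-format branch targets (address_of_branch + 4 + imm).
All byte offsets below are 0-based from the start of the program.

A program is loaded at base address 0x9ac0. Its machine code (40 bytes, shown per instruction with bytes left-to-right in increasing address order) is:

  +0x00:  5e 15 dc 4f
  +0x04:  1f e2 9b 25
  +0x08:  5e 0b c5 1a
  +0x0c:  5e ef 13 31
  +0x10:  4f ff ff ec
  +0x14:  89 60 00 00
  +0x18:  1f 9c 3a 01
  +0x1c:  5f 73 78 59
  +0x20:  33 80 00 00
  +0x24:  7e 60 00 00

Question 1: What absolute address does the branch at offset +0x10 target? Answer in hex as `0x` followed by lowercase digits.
0x9ac0

+0x10: 4f ff ff ec ⇒ word 0x4fffffec (big)
  top 7b → 0x27 → bne [J]
  imm@[24:0]=0x1ffffec (s25→-20) ⇒ $-20
  target = base 0x9ac0 + off 0x10 + 4 + imm -20 = 0x9ac0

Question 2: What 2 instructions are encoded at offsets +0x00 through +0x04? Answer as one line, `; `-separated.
cpi R0, $1432655; addi R3, $6462245

+0x00: 5e 15 dc 4f ⇒ word 0x5e15dc4f (big)
  op=0x5e15dc4f>>25=0x2f ⇒ cpi (RI)
  [24:23] rd=0 = R0
  [22:0] imm=1432655 = $1432655
+0x04: 1f e2 9b 25 ⇒ word 0x1fe29b25 (big)
  op=0x1fe29b25>>25=0xf ⇒ addi (RI)
  [24:23] rd=3 = R3
  [22:0] imm=6462245 = $6462245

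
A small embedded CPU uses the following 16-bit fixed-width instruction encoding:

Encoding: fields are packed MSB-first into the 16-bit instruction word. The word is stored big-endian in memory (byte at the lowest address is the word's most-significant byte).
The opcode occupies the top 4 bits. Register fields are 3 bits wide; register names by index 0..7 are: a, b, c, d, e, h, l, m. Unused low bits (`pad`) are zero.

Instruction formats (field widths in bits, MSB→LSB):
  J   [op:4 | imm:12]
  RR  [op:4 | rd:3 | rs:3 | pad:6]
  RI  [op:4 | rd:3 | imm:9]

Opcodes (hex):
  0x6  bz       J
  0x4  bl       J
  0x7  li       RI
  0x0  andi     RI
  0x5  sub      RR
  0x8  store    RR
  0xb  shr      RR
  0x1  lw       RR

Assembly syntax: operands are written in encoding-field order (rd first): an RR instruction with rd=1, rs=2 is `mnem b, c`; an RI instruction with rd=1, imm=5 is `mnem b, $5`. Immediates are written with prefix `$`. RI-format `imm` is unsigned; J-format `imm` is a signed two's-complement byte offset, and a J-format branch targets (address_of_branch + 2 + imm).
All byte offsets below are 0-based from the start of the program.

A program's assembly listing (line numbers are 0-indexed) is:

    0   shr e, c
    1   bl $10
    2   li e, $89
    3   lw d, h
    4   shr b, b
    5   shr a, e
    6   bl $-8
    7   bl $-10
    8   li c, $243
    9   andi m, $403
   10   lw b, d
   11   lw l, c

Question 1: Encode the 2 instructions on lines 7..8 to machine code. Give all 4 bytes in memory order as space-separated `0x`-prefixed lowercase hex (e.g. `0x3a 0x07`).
0x4f 0xf6 0x74 0xf3

line 7 (bl): pack op=0x4:4|imm=-10:12 = 0x4ff6; big→ 4f f6
line 8 (li): pack op=0x7:4|rd=2:3|imm=243:9 = 0x74f3; big→ 74 f3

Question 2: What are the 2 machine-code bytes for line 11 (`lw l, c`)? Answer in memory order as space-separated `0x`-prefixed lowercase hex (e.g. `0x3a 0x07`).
L11: lw op=0x1:4|rd=6:3|rs=2:3|pad=0:6 ⇒ 0x1c80 ⇒ big 1c 80

0x1c 0x80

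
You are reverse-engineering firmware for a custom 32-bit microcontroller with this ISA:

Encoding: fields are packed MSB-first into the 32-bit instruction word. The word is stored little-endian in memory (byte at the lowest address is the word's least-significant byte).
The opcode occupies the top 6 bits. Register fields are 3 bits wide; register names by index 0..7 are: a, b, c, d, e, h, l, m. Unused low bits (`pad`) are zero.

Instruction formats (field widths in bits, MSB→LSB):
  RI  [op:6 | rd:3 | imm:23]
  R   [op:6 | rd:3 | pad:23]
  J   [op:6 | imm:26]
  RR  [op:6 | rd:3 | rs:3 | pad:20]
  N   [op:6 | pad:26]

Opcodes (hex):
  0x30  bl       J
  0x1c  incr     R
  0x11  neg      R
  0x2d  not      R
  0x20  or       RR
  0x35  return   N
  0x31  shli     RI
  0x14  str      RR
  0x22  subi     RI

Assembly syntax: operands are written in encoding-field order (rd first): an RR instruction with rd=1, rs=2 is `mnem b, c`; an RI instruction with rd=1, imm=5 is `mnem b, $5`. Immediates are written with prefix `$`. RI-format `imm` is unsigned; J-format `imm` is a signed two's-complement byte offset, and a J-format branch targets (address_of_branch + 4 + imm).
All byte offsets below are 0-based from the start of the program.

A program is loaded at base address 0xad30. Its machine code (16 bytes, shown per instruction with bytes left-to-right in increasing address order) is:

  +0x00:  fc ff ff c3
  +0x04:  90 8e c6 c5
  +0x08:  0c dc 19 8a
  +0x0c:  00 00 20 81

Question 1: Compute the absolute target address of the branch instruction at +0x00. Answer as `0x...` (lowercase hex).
off 0x00: read fc ff ff c3 as little → 0xc3fffffc
  top 6b → 0x30 → bl [J]
  imm: (w>>0)&0x3ffffff=0x3fffffc (s26→-4) → $-4
  target = base 0xad30 + off 0x00 + 4 + imm -4 = 0xad30

0xad30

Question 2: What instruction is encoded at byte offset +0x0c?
[0c] 00 00 20 81 → 0x81200000
  top 6b → 0x20 → or [RR]
  rd: (w>>23)&0x7=0x2 → c
  rs: (w>>20)&0x7=0x2 → c

or c, c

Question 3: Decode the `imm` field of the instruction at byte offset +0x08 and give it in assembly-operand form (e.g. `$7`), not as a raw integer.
[08] 0c dc 19 8a → 0x8a19dc0c
  op=0x8a19dc0c>>26=0x22 ⇒ subi (RI)
  [25:23] rd=4 = e
  [22:0] imm=1694732 = $1694732

$1694732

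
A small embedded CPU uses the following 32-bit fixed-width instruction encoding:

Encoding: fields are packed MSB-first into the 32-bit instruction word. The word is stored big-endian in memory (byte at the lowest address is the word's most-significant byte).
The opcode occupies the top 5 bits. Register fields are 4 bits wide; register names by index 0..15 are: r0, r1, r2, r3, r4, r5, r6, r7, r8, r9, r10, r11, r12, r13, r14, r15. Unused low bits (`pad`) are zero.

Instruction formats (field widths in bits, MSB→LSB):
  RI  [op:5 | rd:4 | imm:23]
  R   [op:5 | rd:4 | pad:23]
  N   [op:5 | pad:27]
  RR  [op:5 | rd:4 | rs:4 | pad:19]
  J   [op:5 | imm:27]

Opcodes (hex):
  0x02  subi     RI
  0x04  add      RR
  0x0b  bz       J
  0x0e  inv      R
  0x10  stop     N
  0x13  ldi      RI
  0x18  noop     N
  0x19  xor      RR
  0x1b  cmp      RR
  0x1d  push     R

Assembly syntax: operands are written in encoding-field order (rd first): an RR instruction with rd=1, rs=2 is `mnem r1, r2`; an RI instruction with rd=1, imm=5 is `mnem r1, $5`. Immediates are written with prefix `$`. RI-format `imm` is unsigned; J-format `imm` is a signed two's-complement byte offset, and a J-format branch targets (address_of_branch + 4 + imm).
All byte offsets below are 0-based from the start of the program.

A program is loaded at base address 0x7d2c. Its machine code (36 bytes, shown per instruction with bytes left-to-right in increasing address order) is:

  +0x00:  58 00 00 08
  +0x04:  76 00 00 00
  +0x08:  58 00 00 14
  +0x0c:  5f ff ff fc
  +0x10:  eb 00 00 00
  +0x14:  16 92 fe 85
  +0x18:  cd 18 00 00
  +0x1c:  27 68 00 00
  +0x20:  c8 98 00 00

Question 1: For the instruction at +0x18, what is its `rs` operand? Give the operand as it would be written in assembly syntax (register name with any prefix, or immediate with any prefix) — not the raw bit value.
@+18  big-endian(cd 18 00 00) = 0xcd180000
  op=0xcd180000>>27=0x19 ⇒ xor (RR)
  rd: (w>>23)&0xf=0xa → r10
  rs: (w>>19)&0xf=0x3 → r3

r3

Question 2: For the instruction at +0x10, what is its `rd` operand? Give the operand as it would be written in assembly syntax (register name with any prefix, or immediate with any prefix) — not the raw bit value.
[10] eb 00 00 00 → 0xeb000000
  op=0xeb000000>>27=0x1d ⇒ push (R)
  [26:23] rd=6 = r6

r6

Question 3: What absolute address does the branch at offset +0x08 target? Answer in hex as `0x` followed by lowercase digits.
+0x08: 58 00 00 14 ⇒ word 0x58000014 (big)
  op=0x58000014>>27=0xb ⇒ bz (J)
  imm: (w>>0)&0x7ffffff=0x14 → $20
  target = base 0x7d2c + off 0x08 + 4 + imm 20 = 0x7d4c

0x7d4c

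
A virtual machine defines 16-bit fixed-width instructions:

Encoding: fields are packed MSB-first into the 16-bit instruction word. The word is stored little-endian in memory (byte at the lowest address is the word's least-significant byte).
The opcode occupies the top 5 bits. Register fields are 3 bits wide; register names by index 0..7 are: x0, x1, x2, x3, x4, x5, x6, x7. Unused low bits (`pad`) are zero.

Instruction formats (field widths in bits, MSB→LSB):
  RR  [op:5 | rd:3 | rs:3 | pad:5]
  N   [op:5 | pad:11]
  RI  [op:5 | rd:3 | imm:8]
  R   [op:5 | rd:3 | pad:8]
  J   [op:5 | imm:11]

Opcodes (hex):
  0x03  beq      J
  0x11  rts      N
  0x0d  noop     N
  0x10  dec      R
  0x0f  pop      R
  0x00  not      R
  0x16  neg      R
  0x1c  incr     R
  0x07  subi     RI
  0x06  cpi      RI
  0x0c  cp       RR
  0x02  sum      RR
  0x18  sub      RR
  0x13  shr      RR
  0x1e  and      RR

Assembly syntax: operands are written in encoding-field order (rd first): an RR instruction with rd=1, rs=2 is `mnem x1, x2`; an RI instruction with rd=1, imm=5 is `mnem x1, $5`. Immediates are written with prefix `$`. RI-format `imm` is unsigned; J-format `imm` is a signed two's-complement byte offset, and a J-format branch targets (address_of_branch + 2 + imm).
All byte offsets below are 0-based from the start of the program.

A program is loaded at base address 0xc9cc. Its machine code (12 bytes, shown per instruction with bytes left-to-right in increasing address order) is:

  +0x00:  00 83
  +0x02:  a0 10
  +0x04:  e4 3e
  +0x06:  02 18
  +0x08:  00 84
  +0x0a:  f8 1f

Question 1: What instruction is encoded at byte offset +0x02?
+0x02: a0 10 ⇒ word 0x10a0 (little)
  opcode bits[15:11]=0x2: sum/RR
  rd@[10:8]=0x0 ⇒ x0
  rs@[7:5]=0x5 ⇒ x5

sum x0, x5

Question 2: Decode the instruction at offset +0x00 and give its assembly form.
@+00  little-endian(00 83) = 0x8300
  opcode bits[15:11]=0x10: dec/R
  rd@[10:8]=0x3 ⇒ x3

dec x3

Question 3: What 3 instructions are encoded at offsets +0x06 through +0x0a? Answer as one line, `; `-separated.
[06] 02 18 → 0x1802
  op=0x1802>>11=0x3 ⇒ beq (J)
  imm@[10:0]=0x2 ⇒ $2
[08] 00 84 → 0x8400
  op=0x8400>>11=0x10 ⇒ dec (R)
  rd@[10:8]=0x4 ⇒ x4
[0a] f8 1f → 0x1ff8
  op=0x1ff8>>11=0x3 ⇒ beq (J)
  imm@[10:0]=0x7f8 (s11→-8) ⇒ $-8

beq $2; dec x4; beq $-8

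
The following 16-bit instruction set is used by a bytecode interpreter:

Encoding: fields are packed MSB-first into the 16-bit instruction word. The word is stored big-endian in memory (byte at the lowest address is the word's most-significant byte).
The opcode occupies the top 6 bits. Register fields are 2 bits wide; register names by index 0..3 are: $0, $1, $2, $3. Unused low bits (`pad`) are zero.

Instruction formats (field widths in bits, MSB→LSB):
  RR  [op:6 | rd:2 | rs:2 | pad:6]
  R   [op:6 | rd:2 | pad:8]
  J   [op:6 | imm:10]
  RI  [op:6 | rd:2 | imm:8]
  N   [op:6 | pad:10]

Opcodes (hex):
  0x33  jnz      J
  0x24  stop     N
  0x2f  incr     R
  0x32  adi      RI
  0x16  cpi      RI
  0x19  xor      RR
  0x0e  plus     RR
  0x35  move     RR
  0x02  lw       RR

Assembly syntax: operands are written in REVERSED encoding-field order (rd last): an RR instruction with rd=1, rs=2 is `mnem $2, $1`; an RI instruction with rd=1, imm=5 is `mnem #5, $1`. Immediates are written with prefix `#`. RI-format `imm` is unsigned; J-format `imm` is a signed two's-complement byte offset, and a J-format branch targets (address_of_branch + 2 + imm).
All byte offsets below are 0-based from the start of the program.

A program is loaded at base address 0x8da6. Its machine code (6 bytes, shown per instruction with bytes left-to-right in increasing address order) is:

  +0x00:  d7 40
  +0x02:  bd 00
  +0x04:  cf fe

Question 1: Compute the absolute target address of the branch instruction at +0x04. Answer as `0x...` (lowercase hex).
[04] cf fe → 0xcffe
  opcode bits[15:10]=0x33: jnz/J
  imm@[9:0]=0x3fe (s10→-2) ⇒ #-2
  target = base 0x8da6 + off 0x04 + 2 + imm -2 = 0x8daa

0x8daa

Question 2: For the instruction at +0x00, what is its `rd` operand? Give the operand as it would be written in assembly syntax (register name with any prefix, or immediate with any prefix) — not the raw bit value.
[00] d7 40 → 0xd740
  top 6b → 0x35 → move [RR]
  rd@[9:8]=0x3 ⇒ $3
  rs@[7:6]=0x1 ⇒ $1

$3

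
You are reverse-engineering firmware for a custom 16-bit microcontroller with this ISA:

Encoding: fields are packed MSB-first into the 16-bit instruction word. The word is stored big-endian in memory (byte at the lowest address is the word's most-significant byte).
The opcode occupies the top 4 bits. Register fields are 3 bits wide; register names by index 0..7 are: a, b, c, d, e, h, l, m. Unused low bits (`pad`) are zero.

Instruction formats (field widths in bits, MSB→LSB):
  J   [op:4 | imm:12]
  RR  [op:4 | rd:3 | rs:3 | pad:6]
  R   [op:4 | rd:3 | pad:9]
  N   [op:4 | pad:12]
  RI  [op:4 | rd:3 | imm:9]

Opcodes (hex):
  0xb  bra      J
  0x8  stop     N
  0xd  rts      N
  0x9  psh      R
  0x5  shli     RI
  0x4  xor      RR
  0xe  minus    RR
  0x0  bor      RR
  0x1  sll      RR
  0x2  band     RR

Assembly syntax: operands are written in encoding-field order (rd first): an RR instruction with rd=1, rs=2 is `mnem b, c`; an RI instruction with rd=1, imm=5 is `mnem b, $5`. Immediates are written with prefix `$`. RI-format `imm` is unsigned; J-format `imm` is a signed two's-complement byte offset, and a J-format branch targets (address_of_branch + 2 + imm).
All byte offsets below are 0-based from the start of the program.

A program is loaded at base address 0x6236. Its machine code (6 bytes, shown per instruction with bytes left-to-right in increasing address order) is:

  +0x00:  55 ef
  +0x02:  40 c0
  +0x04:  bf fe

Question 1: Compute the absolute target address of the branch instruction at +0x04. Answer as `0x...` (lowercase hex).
[04] bf fe → 0xbffe
  top 4b → 0xb → bra [J]
  imm: (w>>0)&0xfff=0xffe (s12→-2) → $-2
  target = base 0x6236 + off 0x04 + 2 + imm -2 = 0x623a

0x623a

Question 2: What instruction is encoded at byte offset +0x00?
shli c, $495

+0x00: 55 ef ⇒ word 0x55ef (big)
  opcode bits[15:12]=0x5: shli/RI
  rd: (w>>9)&0x7=0x2 → c
  imm: (w>>0)&0x1ff=0x1ef → $495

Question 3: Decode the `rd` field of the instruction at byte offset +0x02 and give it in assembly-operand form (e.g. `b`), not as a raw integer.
off 0x02: read 40 c0 as big → 0x40c0
  top 4b → 0x4 → xor [RR]
  rd: (w>>9)&0x7=0x0 → a
  rs: (w>>6)&0x7=0x3 → d

a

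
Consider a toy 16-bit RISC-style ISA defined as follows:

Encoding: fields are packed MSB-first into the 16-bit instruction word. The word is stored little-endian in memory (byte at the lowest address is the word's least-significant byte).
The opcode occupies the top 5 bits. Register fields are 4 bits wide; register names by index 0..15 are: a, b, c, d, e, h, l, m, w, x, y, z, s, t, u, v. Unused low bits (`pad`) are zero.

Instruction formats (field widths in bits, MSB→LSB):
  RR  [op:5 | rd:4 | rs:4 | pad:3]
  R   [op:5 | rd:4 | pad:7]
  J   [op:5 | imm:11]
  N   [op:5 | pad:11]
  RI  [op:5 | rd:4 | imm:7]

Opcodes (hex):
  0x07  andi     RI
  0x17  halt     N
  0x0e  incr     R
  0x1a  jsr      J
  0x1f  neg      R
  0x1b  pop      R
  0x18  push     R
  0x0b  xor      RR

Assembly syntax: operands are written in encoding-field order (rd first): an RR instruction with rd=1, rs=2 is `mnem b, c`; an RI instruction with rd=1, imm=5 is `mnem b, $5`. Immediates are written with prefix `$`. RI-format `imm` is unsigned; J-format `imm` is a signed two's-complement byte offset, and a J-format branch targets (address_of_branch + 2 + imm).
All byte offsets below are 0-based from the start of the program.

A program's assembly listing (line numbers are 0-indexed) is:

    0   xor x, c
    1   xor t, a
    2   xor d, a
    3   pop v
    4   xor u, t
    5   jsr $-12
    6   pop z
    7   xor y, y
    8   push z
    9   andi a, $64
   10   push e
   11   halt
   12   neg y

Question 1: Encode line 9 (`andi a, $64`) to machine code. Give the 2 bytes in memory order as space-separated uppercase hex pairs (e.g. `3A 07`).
40 38

9. andi fields op=0x7:5|rd=0:4|imm=64:7 → word 3840h → 40 38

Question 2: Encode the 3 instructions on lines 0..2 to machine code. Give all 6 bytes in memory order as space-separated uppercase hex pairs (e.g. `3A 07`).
90 5C 80 5E 80 59

L0: xor op=0xb:5|rd=9:4|rs=2:4|pad=0:3 ⇒ 0x5c90 ⇒ little 90 5c
L1: xor op=0xb:5|rd=13:4|rs=0:4|pad=0:3 ⇒ 0x5e80 ⇒ little 80 5e
L2: xor op=0xb:5|rd=3:4|rs=0:4|pad=0:3 ⇒ 0x5980 ⇒ little 80 59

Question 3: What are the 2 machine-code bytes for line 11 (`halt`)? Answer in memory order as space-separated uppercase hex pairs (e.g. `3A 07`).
00 B8

line 11 (halt): pack op=0x17:5|pad=0:11 = 0xb800; little→ 00 b8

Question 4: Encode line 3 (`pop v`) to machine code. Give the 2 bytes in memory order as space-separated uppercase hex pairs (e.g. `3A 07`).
80 DF

line 3 (pop): pack op=0x1b:5|rd=15:4|pad=0:7 = 0xdf80; little→ 80 df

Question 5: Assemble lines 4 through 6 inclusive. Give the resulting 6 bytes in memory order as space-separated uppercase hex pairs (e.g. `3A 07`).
L4: xor op=0xb:5|rd=14:4|rs=13:4|pad=0:3 ⇒ 0x5f68 ⇒ little 68 5f
L5: jsr op=0x1a:5|imm=-12:11 ⇒ 0xd7f4 ⇒ little f4 d7
L6: pop op=0x1b:5|rd=11:4|pad=0:7 ⇒ 0xdd80 ⇒ little 80 dd

68 5F F4 D7 80 DD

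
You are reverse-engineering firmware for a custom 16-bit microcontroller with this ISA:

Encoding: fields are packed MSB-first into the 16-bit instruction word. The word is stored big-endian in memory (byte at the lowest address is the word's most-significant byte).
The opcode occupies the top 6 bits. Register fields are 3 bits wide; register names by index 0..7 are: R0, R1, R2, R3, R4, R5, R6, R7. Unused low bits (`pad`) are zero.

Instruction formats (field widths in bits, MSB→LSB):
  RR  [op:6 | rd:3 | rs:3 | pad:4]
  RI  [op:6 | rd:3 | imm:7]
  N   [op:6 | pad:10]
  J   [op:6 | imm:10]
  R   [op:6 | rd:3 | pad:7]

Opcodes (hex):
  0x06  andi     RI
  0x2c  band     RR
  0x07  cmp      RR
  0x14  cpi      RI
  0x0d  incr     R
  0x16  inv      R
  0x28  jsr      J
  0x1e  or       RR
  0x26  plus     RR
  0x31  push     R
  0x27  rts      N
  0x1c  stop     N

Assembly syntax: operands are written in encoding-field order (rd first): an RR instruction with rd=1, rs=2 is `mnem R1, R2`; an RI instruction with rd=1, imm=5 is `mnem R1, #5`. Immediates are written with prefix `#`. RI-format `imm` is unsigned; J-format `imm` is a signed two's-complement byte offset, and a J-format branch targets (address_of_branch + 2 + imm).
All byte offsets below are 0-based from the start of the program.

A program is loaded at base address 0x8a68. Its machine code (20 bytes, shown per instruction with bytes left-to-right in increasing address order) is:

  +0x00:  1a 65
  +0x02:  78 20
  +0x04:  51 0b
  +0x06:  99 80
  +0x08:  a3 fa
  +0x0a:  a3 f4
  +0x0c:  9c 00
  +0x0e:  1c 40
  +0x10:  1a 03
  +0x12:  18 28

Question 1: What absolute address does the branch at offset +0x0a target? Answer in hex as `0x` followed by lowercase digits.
off 0x0a: read a3 f4 as big → 0xa3f4
  opcode bits[15:10]=0x28: jsr/J
  imm: (w>>0)&0x3ff=0x3f4 (s10→-12) → #-12
  target = base 0x8a68 + off 0x0a + 2 + imm -12 = 0x8a68

0x8a68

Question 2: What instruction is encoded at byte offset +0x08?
jsr #-6

@+08  big-endian(a3 fa) = 0xa3fa
  op=0xa3fa>>10=0x28 ⇒ jsr (J)
  imm@[9:0]=0x3fa (s10→-6) ⇒ #-6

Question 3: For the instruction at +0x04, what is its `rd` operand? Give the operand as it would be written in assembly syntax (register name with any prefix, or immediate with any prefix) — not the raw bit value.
R2

[04] 51 0b → 0x510b
  opcode bits[15:10]=0x14: cpi/RI
  rd: (w>>7)&0x7=0x2 → R2
  imm: (w>>0)&0x7f=0xb → #11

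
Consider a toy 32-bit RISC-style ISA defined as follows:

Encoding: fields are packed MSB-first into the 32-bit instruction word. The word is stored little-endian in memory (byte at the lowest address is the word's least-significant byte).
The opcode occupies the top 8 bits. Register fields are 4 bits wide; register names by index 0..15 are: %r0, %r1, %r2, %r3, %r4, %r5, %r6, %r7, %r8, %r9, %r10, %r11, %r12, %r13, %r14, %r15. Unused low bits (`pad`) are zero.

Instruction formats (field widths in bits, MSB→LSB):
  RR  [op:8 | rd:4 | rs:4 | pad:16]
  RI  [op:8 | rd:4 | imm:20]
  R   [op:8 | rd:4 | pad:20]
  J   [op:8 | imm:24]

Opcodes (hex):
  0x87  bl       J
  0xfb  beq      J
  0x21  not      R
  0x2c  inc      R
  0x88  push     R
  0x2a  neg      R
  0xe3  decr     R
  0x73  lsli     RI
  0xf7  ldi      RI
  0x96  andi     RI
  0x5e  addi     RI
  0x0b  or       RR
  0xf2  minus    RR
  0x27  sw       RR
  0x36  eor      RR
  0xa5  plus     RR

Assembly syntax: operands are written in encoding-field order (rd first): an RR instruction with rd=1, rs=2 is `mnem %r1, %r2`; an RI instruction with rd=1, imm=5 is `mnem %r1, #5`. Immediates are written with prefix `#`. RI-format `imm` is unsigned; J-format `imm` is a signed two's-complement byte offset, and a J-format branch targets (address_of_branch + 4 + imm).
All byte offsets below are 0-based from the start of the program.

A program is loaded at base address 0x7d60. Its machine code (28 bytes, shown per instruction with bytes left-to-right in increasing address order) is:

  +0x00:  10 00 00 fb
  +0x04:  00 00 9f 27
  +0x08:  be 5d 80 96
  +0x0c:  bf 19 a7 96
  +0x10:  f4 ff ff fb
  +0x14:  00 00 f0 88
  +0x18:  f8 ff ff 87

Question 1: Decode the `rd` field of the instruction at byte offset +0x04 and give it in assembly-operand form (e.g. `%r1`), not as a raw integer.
%r9

[04] 00 00 9f 27 → 0x279f0000
  op=0x279f0000>>24=0x27 ⇒ sw (RR)
  rd@[23:20]=0x9 ⇒ %r9
  rs@[19:16]=0xf ⇒ %r15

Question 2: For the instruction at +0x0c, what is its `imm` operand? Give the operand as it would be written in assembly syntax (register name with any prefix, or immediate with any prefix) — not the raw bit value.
+0x0c: bf 19 a7 96 ⇒ word 0x96a719bf (little)
  opcode bits[31:24]=0x96: andi/RI
  rd: (w>>20)&0xf=0xa → %r10
  imm: (w>>0)&0xfffff=0x719bf → #465343

#465343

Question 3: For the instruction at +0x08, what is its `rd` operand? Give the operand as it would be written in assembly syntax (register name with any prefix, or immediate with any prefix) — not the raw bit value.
%r8

[08] be 5d 80 96 → 0x96805dbe
  opcode bits[31:24]=0x96: andi/RI
  [23:20] rd=8 = %r8
  [19:0] imm=23998 = #23998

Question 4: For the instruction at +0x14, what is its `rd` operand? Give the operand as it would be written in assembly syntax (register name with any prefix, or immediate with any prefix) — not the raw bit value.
@+14  little-endian(00 00 f0 88) = 0x88f00000
  top 8b → 0x88 → push [R]
  rd@[23:20]=0xf ⇒ %r15

%r15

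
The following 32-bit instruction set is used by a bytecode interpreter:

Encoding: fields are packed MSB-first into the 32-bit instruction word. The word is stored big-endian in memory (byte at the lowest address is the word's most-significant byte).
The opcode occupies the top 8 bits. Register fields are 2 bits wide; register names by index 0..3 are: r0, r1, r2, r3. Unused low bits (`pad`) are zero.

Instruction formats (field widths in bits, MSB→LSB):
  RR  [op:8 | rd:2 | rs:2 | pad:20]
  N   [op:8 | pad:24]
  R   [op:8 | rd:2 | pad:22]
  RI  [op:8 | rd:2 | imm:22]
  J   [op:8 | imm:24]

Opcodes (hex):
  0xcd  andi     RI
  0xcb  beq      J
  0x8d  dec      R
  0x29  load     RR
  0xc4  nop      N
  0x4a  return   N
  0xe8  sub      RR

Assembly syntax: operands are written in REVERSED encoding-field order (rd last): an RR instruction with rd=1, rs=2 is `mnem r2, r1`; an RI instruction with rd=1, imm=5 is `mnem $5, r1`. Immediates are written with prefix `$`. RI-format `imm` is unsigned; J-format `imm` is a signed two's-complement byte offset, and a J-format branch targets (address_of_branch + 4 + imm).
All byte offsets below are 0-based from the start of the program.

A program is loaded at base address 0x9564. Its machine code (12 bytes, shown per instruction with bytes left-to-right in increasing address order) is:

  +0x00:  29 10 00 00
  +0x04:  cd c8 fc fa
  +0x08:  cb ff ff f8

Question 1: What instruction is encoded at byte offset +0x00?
load r1, r0

@+00  big-endian(29 10 00 00) = 0x29100000
  op=0x29100000>>24=0x29 ⇒ load (RR)
  rd: (w>>22)&0x3=0x0 → r0
  rs: (w>>20)&0x3=0x1 → r1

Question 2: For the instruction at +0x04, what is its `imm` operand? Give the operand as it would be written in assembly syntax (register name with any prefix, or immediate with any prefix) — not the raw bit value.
off 0x04: read cd c8 fc fa as big → 0xcdc8fcfa
  op=0xcdc8fcfa>>24=0xcd ⇒ andi (RI)
  rd: (w>>22)&0x3=0x3 → r3
  imm: (w>>0)&0x3fffff=0x8fcfa → $589050

$589050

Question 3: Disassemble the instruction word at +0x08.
beq $-8

@+08  big-endian(cb ff ff f8) = 0xcbfffff8
  top 8b → 0xcb → beq [J]
  imm@[23:0]=0xfffff8 (s24→-8) ⇒ $-8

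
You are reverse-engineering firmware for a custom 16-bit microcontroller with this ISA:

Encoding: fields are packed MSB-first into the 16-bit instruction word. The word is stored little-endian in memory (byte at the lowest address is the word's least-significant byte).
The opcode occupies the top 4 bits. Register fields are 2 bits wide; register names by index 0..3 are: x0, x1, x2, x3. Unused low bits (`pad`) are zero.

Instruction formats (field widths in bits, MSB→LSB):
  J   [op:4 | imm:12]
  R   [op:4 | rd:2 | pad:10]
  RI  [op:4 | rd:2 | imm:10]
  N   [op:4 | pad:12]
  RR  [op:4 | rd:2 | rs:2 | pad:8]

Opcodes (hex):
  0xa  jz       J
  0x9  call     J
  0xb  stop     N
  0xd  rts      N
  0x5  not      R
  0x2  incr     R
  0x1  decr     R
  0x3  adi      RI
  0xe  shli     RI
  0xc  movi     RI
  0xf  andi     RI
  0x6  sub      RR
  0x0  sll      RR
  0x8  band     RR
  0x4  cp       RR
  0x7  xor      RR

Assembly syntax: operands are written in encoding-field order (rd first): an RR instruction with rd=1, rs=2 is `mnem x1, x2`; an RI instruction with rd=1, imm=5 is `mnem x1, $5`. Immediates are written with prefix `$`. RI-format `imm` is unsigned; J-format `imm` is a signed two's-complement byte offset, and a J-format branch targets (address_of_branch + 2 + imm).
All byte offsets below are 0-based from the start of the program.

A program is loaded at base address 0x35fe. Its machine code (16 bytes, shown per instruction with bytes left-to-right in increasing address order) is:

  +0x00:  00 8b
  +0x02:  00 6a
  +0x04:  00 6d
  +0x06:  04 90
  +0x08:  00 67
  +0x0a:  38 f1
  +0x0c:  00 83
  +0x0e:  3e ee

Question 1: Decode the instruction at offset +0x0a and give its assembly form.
andi x0, $312

@+0a  little-endian(38 f1) = 0xf138
  opcode bits[15:12]=0xf: andi/RI
  [11:10] rd=0 = x0
  [9:0] imm=312 = $312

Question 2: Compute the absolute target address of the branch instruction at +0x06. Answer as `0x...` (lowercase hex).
0x360a

off 0x06: read 04 90 as little → 0x9004
  op=0x9004>>12=0x9 ⇒ call (J)
  imm: (w>>0)&0xfff=0x4 → $4
  target = base 0x35fe + off 0x06 + 2 + imm 4 = 0x360a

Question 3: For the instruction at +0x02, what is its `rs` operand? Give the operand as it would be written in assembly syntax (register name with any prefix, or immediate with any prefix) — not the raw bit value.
off 0x02: read 00 6a as little → 0x6a00
  top 4b → 0x6 → sub [RR]
  rd: (w>>10)&0x3=0x2 → x2
  rs: (w>>8)&0x3=0x2 → x2

x2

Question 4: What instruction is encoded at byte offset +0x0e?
[0e] 3e ee → 0xee3e
  op=0xee3e>>12=0xe ⇒ shli (RI)
  [11:10] rd=3 = x3
  [9:0] imm=574 = $574

shli x3, $574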